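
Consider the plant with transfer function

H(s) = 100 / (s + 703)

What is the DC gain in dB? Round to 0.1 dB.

-16.9 dB

H(0) = 100 / (703) ≈ 0.14225
20 log₁₀(0.14225) ≈ -16.94 dB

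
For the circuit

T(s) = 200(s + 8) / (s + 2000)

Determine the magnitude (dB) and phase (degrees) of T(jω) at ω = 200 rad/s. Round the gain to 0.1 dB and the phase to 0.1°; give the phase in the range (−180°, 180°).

26.0 dB, 82.0°

At s = jω = j200:
zero (s+8): 8 + j200 → |·| = √(8²+200²) = √40064 ≈ 200.16, ∠ = arctan(200/8) ≈ 87.71°
pole (s+2000): 2000 + j200 → |·| = √(2000²+200²) = √4040000 ≈ 2010, ∠ = arctan(200/2000) ≈ 5.71°
|T| = 200 · 200.16 / 2010 ≈ 19.916
Gain = 20 log₁₀(19.916) ≈ 25.98 dB
∠T = 87.71° − 5.71° = 82.00°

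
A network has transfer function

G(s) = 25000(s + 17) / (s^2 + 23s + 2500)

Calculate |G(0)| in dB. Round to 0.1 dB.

G(0) = 25000·17 / 2500 = 170
20 log₁₀(170) ≈ 44.61 dB

44.6 dB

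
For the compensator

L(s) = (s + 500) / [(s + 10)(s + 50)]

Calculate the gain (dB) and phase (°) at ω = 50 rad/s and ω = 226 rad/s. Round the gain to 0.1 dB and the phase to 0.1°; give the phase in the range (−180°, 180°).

ω = 50: -17.1 dB, -118.0°; ω = 226: -39.6 dB, -140.7°

At s = jω = j50:
zero (s+500): 500 + j50 → |·| = √(500²+50²) = √252500 ≈ 502.49, ∠ = arctan(50/500) ≈ 5.71°
pole (s+10): 10 + j50 → |·| = √(10²+50²) = √2600 ≈ 50.99, ∠ = arctan(50/10) ≈ 78.69°
pole (s+50): 50 + j50 → |·| = √(50²+50²) = √5000 ≈ 70.711, ∠ = arctan(50/50) ≈ 45.00°
|L| = 1 · 502.49 / 3605.6 ≈ 0.13936
Gain = 20 log₁₀(0.13936) ≈ -17.12 dB
∠L = 5.71° − 123.69° = -117.98°

At s = jω = j226:
zero (s+500): 500 + j226 → |·| = √(500²+226²) = √301076 ≈ 548.7, ∠ = arctan(226/500) ≈ 24.32°
pole (s+10): 10 + j226 → |·| = √(10²+226²) = √51176 ≈ 226.22, ∠ = arctan(226/10) ≈ 87.47°
pole (s+50): 50 + j226 → |·| = √(50²+226²) = √53576 ≈ 231.46, ∠ = arctan(226/50) ≈ 77.52°
|L| = 1 · 548.7 / 52361 ≈ 0.010479
Gain = 20 log₁₀(0.010479) ≈ -39.59 dB
∠L = 24.32° − 164.99° = -140.67°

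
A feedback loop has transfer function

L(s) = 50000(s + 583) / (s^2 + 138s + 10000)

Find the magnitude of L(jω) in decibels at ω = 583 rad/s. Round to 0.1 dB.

41.7 dB

At s = jω = j583:
zero (s+583): 583 + j583 → |·| = √(583²+583²) = √679778 ≈ 824.49, ∠ = arctan(583/583) ≈ 45.00°
quadratic: (j583)² + 138·j583 + 10000 = -329889 + j80454 → |·| ≈ 3.3956e+05, ∠ ≈ 166.29°
|L| = 50000 · 824.49 / 3.3956e+05 ≈ 121.41
Gain = 20 log₁₀(121.41) ≈ 41.69 dB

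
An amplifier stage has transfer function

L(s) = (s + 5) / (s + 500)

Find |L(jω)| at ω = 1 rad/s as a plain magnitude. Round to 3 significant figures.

0.0102

At s = jω = j1:
zero (s+5): 5 + j1 → |·| = √(5²+1²) = √26 ≈ 5.099, ∠ = arctan(1/5) ≈ 11.31°
pole (s+500): 500 + j1 → |·| = √(500²+1²) = √250001 ≈ 500, ∠ = arctan(1/500) ≈ 0.11°
|L| = 1 · 5.099 / 500 ≈ 0.010198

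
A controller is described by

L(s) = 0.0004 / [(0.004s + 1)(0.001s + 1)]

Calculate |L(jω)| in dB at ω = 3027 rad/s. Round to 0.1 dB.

-99.7 dB

At ω = 3027 rad/s:
pole (1 + j3027·0.004) = 1 + j12.108 → |·| ≈ 12.149, ∠ ≈ 85.28°
pole (1 + j3027·0.001) = 1 + j3.027 → |·| ≈ 3.1879, ∠ ≈ 71.72°
|L| = 0.0004 · 1 / (12.149 · 3.1879) ≈ 1.0328e-05
Gain = 20 log₁₀(1.0328e-05) ≈ -99.72 dB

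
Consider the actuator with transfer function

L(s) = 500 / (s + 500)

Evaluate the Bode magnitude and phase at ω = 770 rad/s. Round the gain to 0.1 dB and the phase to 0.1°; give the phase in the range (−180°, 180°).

-5.3 dB, -57.0°

Substitute s = j770:
Numerator: 500 = 500 + j0
Denominator: (j770) + 500 = 500 + j770
|N| = √(500² + 0²) ≈ 500, ∠N ≈ 0.00°
|D| = √(500² + 770²) ≈ 918.1, ∠D ≈ 57.00°
|L| = 500 / 918.1 ≈ 0.5446
Gain = 20 log₁₀(0.5446) ≈ -5.28 dB
∠L = 0.00° − 57.00° = -57.00°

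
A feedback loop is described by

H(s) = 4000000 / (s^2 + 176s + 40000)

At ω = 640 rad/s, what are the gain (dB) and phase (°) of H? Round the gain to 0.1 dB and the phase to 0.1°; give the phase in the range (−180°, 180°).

20.3 dB, -163.1°

At s = jω = j640:
quadratic: (j640)² + 176·j640 + 40000 = -369600 + j112640 → |·| ≈ 3.8638e+05, ∠ ≈ 163.05°
|H| = 4000000 / 3.8638e+05 ≈ 10.353
Gain = 20 log₁₀(10.353) ≈ 20.30 dB
∠H = 0.00° − 163.05° = -163.05°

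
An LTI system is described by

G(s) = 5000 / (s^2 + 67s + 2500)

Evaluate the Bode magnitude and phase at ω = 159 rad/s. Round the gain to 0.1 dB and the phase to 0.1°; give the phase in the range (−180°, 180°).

At s = jω = j159:
quadratic: (j159)² + 67·j159 + 2500 = -22781 + j10653 → |·| ≈ 25149, ∠ ≈ 154.94°
|G| = 5000 / 25149 ≈ 0.19882
Gain = 20 log₁₀(0.19882) ≈ -14.03 dB
∠G = 0.00° − 154.94° = -154.94°

-14.0 dB, -154.9°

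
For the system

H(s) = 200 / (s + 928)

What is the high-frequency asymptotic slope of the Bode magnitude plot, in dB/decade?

-20 dB/decade

Each pole contributes −20 dB/decade at high frequency; each zero contributes +20 dB/decade.
Net: 0 zero(s) − 1 pole(s) → -20 dB/decade.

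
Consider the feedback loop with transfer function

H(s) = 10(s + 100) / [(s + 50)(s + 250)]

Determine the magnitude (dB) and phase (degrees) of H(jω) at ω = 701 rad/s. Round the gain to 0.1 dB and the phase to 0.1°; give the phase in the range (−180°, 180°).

At s = jω = j701:
zero (s+100): 100 + j701 → |·| = √(100²+701²) = √501401 ≈ 708.1, ∠ = arctan(701/100) ≈ 81.88°
pole (s+50): 50 + j701 → |·| = √(50²+701²) = √493901 ≈ 702.78, ∠ = arctan(701/50) ≈ 85.92°
pole (s+250): 250 + j701 → |·| = √(250²+701²) = √553901 ≈ 744.25, ∠ = arctan(701/250) ≈ 70.37°
|H| = 10 · 708.1 / 5.2304e+05 ≈ 0.013538
Gain = 20 log₁₀(0.013538) ≈ -37.37 dB
∠H = 81.88° − 156.29° = -74.41°

-37.4 dB, -74.4°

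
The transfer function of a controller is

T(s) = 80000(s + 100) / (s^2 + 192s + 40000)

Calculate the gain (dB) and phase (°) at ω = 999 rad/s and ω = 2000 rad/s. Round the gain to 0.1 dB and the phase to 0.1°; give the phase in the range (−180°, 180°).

ω = 999: 38.3 dB, -84.4°; ω = 2000: 32.1 dB, -87.3°

At s = jω = j999:
zero (s+100): 100 + j999 → |·| = √(100²+999²) = √1008001 ≈ 1004, ∠ = arctan(999/100) ≈ 84.28°
quadratic: (j999)² + 192·j999 + 40000 = -958001 + j191808 → |·| ≈ 9.7701e+05, ∠ ≈ 168.68°
|T| = 80000 · 1004 / 9.7701e+05 ≈ 82.21
Gain = 20 log₁₀(82.21) ≈ 38.30 dB
∠T = 84.28° − 168.68° = -84.40°

At s = jω = j2000:
zero (s+100): 100 + j2000 → |·| = √(100²+2000²) = √4010000 ≈ 2002.5, ∠ = arctan(2000/100) ≈ 87.14°
quadratic: (j2000)² + 192·j2000 + 40000 = -3960000 + j384000 → |·| ≈ 3.9786e+06, ∠ ≈ 174.46°
|T| = 80000 · 2002.5 / 3.9786e+06 ≈ 40.265
Gain = 20 log₁₀(40.265) ≈ 32.10 dB
∠T = 87.14° − 174.46° = -87.32°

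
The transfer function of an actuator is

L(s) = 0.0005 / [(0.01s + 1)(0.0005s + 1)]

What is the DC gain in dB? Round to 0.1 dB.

L(0) = 0.0005 · 1 / 1 = 0.0005
20 log₁₀(0.0005) ≈ -66.02 dB

-66.0 dB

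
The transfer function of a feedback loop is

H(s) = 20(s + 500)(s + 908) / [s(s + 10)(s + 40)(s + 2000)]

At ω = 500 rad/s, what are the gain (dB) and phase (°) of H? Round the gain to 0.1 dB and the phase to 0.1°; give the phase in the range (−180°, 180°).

-84.9 dB, 155.5°

At s = jω = j500:
zero (s+500): 500 + j500 → |·| = √(500²+500²) = √500000 ≈ 707.11, ∠ = arctan(500/500) ≈ 45.00°
zero (s+908): 908 + j500 → |·| = √(908²+500²) = √1074464 ≈ 1036.6, ∠ = arctan(500/908) ≈ 28.84°
pole (s+10): 10 + j500 → |·| = √(10²+500²) = √250100 ≈ 500.1, ∠ = arctan(500/10) ≈ 88.85°
pole (s+40): 40 + j500 → |·| = √(40²+500²) = √251600 ≈ 501.6, ∠ = arctan(500/40) ≈ 85.43°
pole (s+2000): 2000 + j500 → |·| = √(2000²+500²) = √4250000 ≈ 2061.6, ∠ = arctan(500/2000) ≈ 14.04°
pole at origin: |s| = 500, ∠ = 90.00° (in denominator)
|H| = 20 · 7.3299e+05 / 2.5858e+11 ≈ 5.6693e-05
Gain = 20 log₁₀(5.6693e-05) ≈ -84.93 dB
∠H = 73.84° − 278.32° = -204.48° ≡ 155.52° (principal value)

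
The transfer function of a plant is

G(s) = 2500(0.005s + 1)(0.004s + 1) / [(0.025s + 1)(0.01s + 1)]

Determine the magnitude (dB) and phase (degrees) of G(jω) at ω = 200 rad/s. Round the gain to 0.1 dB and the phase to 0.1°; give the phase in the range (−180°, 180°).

52.0 dB, -58.5°

At ω = 200 rad/s:
zero (1 + j200·0.005) = 1 + j1 → |·| ≈ 1.4142, ∠ ≈ 45.00°
zero (1 + j200·0.004) = 1 + j0.8 → |·| ≈ 1.2806, ∠ ≈ 38.66°
pole (1 + j200·0.025) = 1 + j5 → |·| ≈ 5.099, ∠ ≈ 78.69°
pole (1 + j200·0.01) = 1 + j2 → |·| ≈ 2.2361, ∠ ≈ 63.43°
|G| = 2500 · 1.4142 · 1.2806 / (5.099 · 2.2361) ≈ 397.09
Gain = 20 log₁₀(397.09) ≈ 51.98 dB
∠G = (45.00° + 38.66°) − (78.69° + 63.43°) = -58.46°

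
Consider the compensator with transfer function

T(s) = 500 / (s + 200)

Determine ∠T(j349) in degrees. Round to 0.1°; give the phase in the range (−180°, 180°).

Substitute s = j349:
Numerator: 500 = 500 + j0
Denominator: (j349) + 200 = 200 + j349
|N| = √(500² + 0²) ≈ 500, ∠N ≈ 0.00°
|D| = √(200² + 349²) ≈ 402.24, ∠D ≈ 60.18°
∠T = 0.00° − 60.18° = -60.18°

-60.2°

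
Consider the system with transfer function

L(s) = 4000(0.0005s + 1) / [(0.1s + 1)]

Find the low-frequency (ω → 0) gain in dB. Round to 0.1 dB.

72.0 dB

L(0) = 4000 · 1 / 1 = 4000
20 log₁₀(4000) ≈ 72.04 dB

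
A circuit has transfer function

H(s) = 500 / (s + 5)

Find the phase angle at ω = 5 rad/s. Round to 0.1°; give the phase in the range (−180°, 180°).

-45.0°

Substitute s = j5:
Numerator: 500 = 500 + j0
Denominator: (j5) + 5 = 5 + j5
|N| = √(500² + 0²) ≈ 500, ∠N ≈ 0.00°
|D| = √(5² + 5²) ≈ 7.0711, ∠D ≈ 45.00°
∠H = 0.00° − 45.00° = -45.00°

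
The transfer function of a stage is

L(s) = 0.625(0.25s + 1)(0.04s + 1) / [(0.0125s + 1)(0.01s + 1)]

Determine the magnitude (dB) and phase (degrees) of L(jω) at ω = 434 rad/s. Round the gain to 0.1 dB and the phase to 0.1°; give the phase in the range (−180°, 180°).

33.6 dB, 19.6°

At ω = 434 rad/s:
zero (1 + j434·0.25) = 1 + j108.5 → |·| ≈ 108.5, ∠ ≈ 89.47°
zero (1 + j434·0.04) = 1 + j17.36 → |·| ≈ 17.389, ∠ ≈ 86.70°
pole (1 + j434·0.0125) = 1 + j5.425 → |·| ≈ 5.5164, ∠ ≈ 79.56°
pole (1 + j434·0.01) = 1 + j4.34 → |·| ≈ 4.4537, ∠ ≈ 77.02°
|L| = 0.625 · 108.5 · 17.389 / (5.5164 · 4.4537) ≈ 47.996
Gain = 20 log₁₀(47.996) ≈ 33.62 dB
∠L = (89.47° + 86.70°) − (79.56° + 77.02°) = 19.59°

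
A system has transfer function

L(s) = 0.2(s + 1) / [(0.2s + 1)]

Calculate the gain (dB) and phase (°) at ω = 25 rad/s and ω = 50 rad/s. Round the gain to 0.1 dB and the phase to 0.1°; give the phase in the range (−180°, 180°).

ω = 25: -0.2 dB, 9.0°; ω = 50: -0.0 dB, 4.6°

At ω = 25 rad/s:
zero (1 + j25·1) = 1 + j25 → |·| ≈ 25.02, ∠ ≈ 87.71°
pole (1 + j25·0.2) = 1 + j5 → |·| ≈ 5.099, ∠ ≈ 78.69°
|L| = 0.2 · 25.02 / (5.099) ≈ 0.98137
Gain = 20 log₁₀(0.98137) ≈ -0.16 dB
∠L = (87.71°) − (78.69°) = 9.02°

At ω = 50 rad/s:
zero (1 + j50·1) = 1 + j50 → |·| ≈ 50.01, ∠ ≈ 88.85°
pole (1 + j50·0.2) = 1 + j10 → |·| ≈ 10.05, ∠ ≈ 84.29°
|L| = 0.2 · 50.01 / (10.05) ≈ 0.99522
Gain = 20 log₁₀(0.99522) ≈ -0.04 dB
∠L = (88.85°) − (84.29°) = 4.56°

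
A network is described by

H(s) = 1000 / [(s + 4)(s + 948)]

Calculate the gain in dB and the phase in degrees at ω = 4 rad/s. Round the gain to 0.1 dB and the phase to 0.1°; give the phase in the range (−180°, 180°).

At s = jω = j4:
pole (s+4): 4 + j4 → |·| = √(4²+4²) = √32 ≈ 5.6569, ∠ = arctan(4/4) ≈ 45.00°
pole (s+948): 948 + j4 → |·| = √(948²+4²) = √898720 ≈ 948.01, ∠ = arctan(4/948) ≈ 0.24°
|H| = 1000 / 5362.8 ≈ 0.18647
Gain = 20 log₁₀(0.18647) ≈ -14.59 dB
∠H = 0.00° − 45.24° = -45.24°

-14.6 dB, -45.2°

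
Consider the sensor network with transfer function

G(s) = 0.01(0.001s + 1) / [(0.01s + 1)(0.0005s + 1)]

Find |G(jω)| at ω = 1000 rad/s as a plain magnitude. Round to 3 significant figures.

0.00126

At ω = 1000 rad/s:
zero (1 + j1000·0.001) = 1 + j1 → |·| ≈ 1.4142, ∠ ≈ 45.00°
pole (1 + j1000·0.01) = 1 + j10 → |·| ≈ 10.05, ∠ ≈ 84.29°
pole (1 + j1000·0.0005) = 1 + j0.5 → |·| ≈ 1.118, ∠ ≈ 26.57°
|G| = 0.01 · 1.4142 / (10.05 · 1.118) ≈ 0.0012586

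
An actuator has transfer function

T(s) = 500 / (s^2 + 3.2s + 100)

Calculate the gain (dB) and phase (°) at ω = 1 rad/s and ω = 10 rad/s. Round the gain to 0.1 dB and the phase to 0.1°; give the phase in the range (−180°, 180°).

ω = 1: 14.1 dB, -1.9°; ω = 10: 23.9 dB, -90.0°

At s = jω = j1:
quadratic: (j1)² + 3.2·j1 + 100 = 99 + j3.2 → |·| ≈ 99.052, ∠ ≈ 1.85°
|T| = 500 / 99.052 ≈ 5.0479
Gain = 20 log₁₀(5.0479) ≈ 14.06 dB
∠T = 0.00° − 1.85° = -1.85°

At s = jω = j10:
quadratic: (j10)² + 3.2·j10 + 100 = 0 + j32 → |·| ≈ 32, ∠ ≈ 90.00°
|T| = 500 / 32 ≈ 15.625
Gain = 20 log₁₀(15.625) ≈ 23.88 dB
∠T = 0.00° − 90.00° = -90.00°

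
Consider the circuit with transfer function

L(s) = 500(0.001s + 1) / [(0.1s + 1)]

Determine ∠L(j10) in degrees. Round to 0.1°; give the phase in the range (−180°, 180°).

At ω = 10 rad/s:
zero (1 + j10·0.001) = 1 + j0.01 → |·| ≈ 1, ∠ ≈ 0.57°
pole (1 + j10·0.1) = 1 + j1 → |·| ≈ 1.4142, ∠ ≈ 45.00°
∠L = (0.57°) − (45.00°) = -44.43°

-44.4°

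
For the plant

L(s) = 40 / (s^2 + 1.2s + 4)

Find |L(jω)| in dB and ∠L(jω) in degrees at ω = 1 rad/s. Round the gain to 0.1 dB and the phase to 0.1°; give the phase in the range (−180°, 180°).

21.9 dB, -21.8°

At s = jω = j1:
quadratic: (j1)² + 1.2·j1 + 4 = 3 + j1.2 → |·| ≈ 3.2311, ∠ ≈ 21.80°
|L| = 40 / 3.2311 ≈ 12.38
Gain = 20 log₁₀(12.38) ≈ 21.85 dB
∠L = 0.00° − 21.80° = -21.80°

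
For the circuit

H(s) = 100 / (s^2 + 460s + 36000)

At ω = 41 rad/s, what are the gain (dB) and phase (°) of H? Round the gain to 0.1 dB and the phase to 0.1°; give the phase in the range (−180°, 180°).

-51.9 dB, -28.8°

Substitute s = j41:
Numerator: 100 = 100 + j0
Denominator: (j41)^2 + 460(j41) + 36000 = 34319 + j18860
|N| = √(100² + 0²) ≈ 100, ∠N ≈ 0.00°
|D| = √(34319² + 18860²) ≈ 39160, ∠D ≈ 28.79°
|H| = 100 / 39160 ≈ 0.0025536
Gain = 20 log₁₀(0.0025536) ≈ -51.86 dB
∠H = 0.00° − 28.79° = -28.79°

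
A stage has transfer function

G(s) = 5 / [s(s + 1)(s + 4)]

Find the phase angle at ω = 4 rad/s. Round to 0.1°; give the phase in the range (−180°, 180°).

149.0°

At s = jω = j4:
pole (s+1): 1 + j4 → |·| = √(1²+4²) = √17 ≈ 4.1231, ∠ = arctan(4/1) ≈ 75.96°
pole (s+4): 4 + j4 → |·| = √(4²+4²) = √32 ≈ 5.6569, ∠ = arctan(4/4) ≈ 45.00°
pole at origin: |s| = 4, ∠ = 90.00° (in denominator)
∠G = 0.00° − 210.96° = -210.96° ≡ 149.04° (principal value)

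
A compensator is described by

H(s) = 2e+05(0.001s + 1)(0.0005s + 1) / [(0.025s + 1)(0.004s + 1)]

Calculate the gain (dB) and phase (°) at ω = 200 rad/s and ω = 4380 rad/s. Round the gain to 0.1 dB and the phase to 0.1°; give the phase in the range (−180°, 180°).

ω = 200: 89.9 dB, -100.3°; ω = 4380: 61.0 dB, -33.6°

At ω = 200 rad/s:
zero (1 + j200·0.001) = 1 + j0.2 → |·| ≈ 1.0198, ∠ ≈ 11.31°
zero (1 + j200·0.0005) = 1 + j0.1 → |·| ≈ 1.005, ∠ ≈ 5.71°
pole (1 + j200·0.025) = 1 + j5 → |·| ≈ 5.099, ∠ ≈ 78.69°
pole (1 + j200·0.004) = 1 + j0.8 → |·| ≈ 1.2806, ∠ ≈ 38.66°
|H| = 2e+05 · 1.0198 · 1.005 / (5.099 · 1.2806) ≈ 31392
Gain = 20 log₁₀(31392) ≈ 89.94 dB
∠H = (11.31° + 5.71°) − (78.69° + 38.66°) = -100.33°

At ω = 4380 rad/s:
zero (1 + j4380·0.001) = 1 + j4.38 → |·| ≈ 4.4927, ∠ ≈ 77.14°
zero (1 + j4380·0.0005) = 1 + j2.19 → |·| ≈ 2.4075, ∠ ≈ 65.46°
pole (1 + j4380·0.025) = 1 + j109.5 → |·| ≈ 109.5, ∠ ≈ 89.48°
pole (1 + j4380·0.004) = 1 + j17.52 → |·| ≈ 17.549, ∠ ≈ 86.73°
|H| = 2e+05 · 4.4927 · 2.4075 / (109.5 · 17.549) ≈ 1125.7
Gain = 20 log₁₀(1125.7) ≈ 61.03 dB
∠H = (77.14° + 65.46°) − (89.48° + 86.73°) = -33.61°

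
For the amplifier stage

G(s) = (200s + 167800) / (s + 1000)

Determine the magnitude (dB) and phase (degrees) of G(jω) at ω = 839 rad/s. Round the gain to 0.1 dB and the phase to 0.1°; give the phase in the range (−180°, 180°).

45.2 dB, 5.0°

Substitute s = j839:
Numerator: 200(j839) + 167800 = 167800 + j167800
Denominator: (j839) + 1000 = 1000 + j839
|N| = √(167800² + 167800²) ≈ 2.3731e+05, ∠N ≈ 45.00°
|D| = √(1000² + 839²) ≈ 1305.3, ∠D ≈ 40.00°
|G| = 2.3731e+05 / 1305.3 ≈ 181.8
Gain = 20 log₁₀(181.8) ≈ 45.19 dB
∠G = 45.00° − 40.00° = 5.00°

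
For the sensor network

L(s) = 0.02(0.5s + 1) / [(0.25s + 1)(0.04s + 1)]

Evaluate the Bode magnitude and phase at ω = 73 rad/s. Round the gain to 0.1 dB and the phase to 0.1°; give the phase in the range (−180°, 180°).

At ω = 73 rad/s:
zero (1 + j73·0.5) = 1 + j36.5 → |·| ≈ 36.514, ∠ ≈ 88.43°
pole (1 + j73·0.25) = 1 + j18.25 → |·| ≈ 18.277, ∠ ≈ 86.86°
pole (1 + j73·0.04) = 1 + j2.92 → |·| ≈ 3.0865, ∠ ≈ 71.10°
|L| = 0.02 · 36.514 / (18.277 · 3.0865) ≈ 0.012945
Gain = 20 log₁₀(0.012945) ≈ -37.76 dB
∠L = (88.43°) − (86.86° + 71.10°) = -69.53°

-37.8 dB, -69.5°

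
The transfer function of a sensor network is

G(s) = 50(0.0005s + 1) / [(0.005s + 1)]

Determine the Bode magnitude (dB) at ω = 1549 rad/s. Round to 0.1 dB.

18.2 dB

At ω = 1549 rad/s:
zero (1 + j1549·0.0005) = 1 + j0.7745 → |·| ≈ 1.2649, ∠ ≈ 37.76°
pole (1 + j1549·0.005) = 1 + j7.745 → |·| ≈ 7.8093, ∠ ≈ 82.64°
|G| = 50 · 1.2649 / (7.8093) ≈ 8.0987
Gain = 20 log₁₀(8.0987) ≈ 18.17 dB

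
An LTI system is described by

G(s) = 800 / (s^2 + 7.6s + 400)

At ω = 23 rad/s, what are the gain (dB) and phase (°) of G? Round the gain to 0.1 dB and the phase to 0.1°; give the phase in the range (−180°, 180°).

11.3 dB, -126.4°

At s = jω = j23:
quadratic: (j23)² + 7.6·j23 + 400 = -129 + j174.8 → |·| ≈ 217.25, ∠ ≈ 126.43°
|G| = 800 / 217.25 ≈ 3.6824
Gain = 20 log₁₀(3.6824) ≈ 11.32 dB
∠G = 0.00° − 126.43° = -126.43°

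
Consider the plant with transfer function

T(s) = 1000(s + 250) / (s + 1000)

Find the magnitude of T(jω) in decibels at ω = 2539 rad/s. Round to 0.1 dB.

At s = jω = j2539:
zero (s+250): 250 + j2539 → |·| = √(250²+2539²) = √6509021 ≈ 2551.3, ∠ = arctan(2539/250) ≈ 84.38°
pole (s+1000): 1000 + j2539 → |·| = √(1000²+2539²) = √7446521 ≈ 2728.8, ∠ = arctan(2539/1000) ≈ 68.50°
|T| = 1000 · 2551.3 / 2728.8 ≈ 934.95
Gain = 20 log₁₀(934.95) ≈ 59.42 dB

59.4 dB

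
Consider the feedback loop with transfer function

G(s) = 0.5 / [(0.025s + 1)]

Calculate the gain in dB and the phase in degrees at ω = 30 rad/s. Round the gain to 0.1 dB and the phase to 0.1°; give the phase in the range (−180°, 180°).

-8.0 dB, -36.9°

At ω = 30 rad/s:
pole (1 + j30·0.025) = 1 + j0.75 → |·| ≈ 1.25, ∠ ≈ 36.87°
|G| = 0.5 · 1 / (1.25) ≈ 0.4
Gain = 20 log₁₀(0.4) ≈ -7.96 dB
∠G = (0°) − (36.87°) = -36.87°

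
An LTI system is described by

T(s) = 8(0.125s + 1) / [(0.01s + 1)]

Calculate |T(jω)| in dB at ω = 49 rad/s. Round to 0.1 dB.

At ω = 49 rad/s:
zero (1 + j49·0.125) = 1 + j6.125 → |·| ≈ 6.2061, ∠ ≈ 80.73°
pole (1 + j49·0.01) = 1 + j0.49 → |·| ≈ 1.1136, ∠ ≈ 26.10°
|T| = 8 · 6.2061 / (1.1136) ≈ 44.584
Gain = 20 log₁₀(44.584) ≈ 32.98 dB

33.0 dB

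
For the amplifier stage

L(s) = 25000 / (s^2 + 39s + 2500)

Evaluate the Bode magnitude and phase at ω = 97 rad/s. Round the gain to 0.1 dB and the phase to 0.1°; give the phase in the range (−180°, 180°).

10.0 dB, -151.3°

At s = jω = j97:
quadratic: (j97)² + 39·j97 + 2500 = -6909 + j3783 → |·| ≈ 7876.9, ∠ ≈ 151.30°
|L| = 25000 / 7876.9 ≈ 3.1738
Gain = 20 log₁₀(3.1738) ≈ 10.03 dB
∠L = 0.00° − 151.30° = -151.30°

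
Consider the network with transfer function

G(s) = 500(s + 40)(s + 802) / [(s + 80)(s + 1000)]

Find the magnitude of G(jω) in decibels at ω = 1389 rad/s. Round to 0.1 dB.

53.4 dB

At s = jω = j1389:
zero (s+40): 40 + j1389 → |·| = √(40²+1389²) = √1930921 ≈ 1389.6, ∠ = arctan(1389/40) ≈ 88.35°
zero (s+802): 802 + j1389 → |·| = √(802²+1389²) = √2572525 ≈ 1603.9, ∠ = arctan(1389/802) ≈ 60.00°
pole (s+80): 80 + j1389 → |·| = √(80²+1389²) = √1935721 ≈ 1391.3, ∠ = arctan(1389/80) ≈ 86.70°
pole (s+1000): 1000 + j1389 → |·| = √(1000²+1389²) = √2929321 ≈ 1711.5, ∠ = arctan(1389/1000) ≈ 54.25°
|G| = 500 · 2.2288e+06 / 2.3812e+06 ≈ 468
Gain = 20 log₁₀(468) ≈ 53.40 dB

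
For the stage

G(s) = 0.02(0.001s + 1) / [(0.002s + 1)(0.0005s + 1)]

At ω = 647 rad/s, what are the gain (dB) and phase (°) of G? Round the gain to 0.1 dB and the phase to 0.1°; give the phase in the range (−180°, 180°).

At ω = 647 rad/s:
zero (1 + j647·0.001) = 1 + j0.647 → |·| ≈ 1.1911, ∠ ≈ 32.90°
pole (1 + j647·0.002) = 1 + j1.294 → |·| ≈ 1.6354, ∠ ≈ 52.30°
pole (1 + j647·0.0005) = 1 + j0.3235 → |·| ≈ 1.051, ∠ ≈ 17.93°
|G| = 0.02 · 1.1911 / (1.6354 · 1.051) ≈ 0.01386
Gain = 20 log₁₀(0.01386) ≈ -37.16 dB
∠G = (32.90°) − (52.30° + 17.93°) = -37.33°

-37.2 dB, -37.3°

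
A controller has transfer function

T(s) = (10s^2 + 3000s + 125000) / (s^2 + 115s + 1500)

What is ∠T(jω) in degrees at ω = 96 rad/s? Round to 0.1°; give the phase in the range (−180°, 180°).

-41.5°

Substitute s = j96:
Numerator: 10(j96)^2 + 3000(j96) + 125000 = 32840 + j288000
Denominator: (j96)^2 + 115(j96) + 1500 = -7716 + j11040
|N| = √(32840² + 288000²) ≈ 2.8987e+05, ∠N ≈ 83.49°
|D| = √(7716² + 11040²) ≈ 13469, ∠D ≈ 124.95°
∠T = 83.49° − 124.95° = -41.46°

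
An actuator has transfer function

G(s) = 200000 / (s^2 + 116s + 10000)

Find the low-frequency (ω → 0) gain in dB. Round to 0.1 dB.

G(0) = 200000 / 10000 = 20
20 log₁₀(20) ≈ 26.02 dB

26.0 dB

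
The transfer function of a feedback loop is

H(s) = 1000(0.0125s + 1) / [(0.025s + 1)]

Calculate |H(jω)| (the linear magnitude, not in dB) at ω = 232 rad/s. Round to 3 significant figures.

521

At ω = 232 rad/s:
zero (1 + j232·0.0125) = 1 + j2.9 → |·| ≈ 3.0676, ∠ ≈ 70.97°
pole (1 + j232·0.025) = 1 + j5.8 → |·| ≈ 5.8856, ∠ ≈ 80.22°
|H| = 1000 · 3.0676 / (5.8856) ≈ 521.2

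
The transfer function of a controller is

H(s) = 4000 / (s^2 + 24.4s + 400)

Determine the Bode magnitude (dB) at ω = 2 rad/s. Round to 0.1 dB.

At s = jω = j2:
quadratic: (j2)² + 24.4·j2 + 400 = 396 + j48.8 → |·| ≈ 399, ∠ ≈ 7.03°
|H| = 4000 / 399 ≈ 10.025
Gain = 20 log₁₀(10.025) ≈ 20.02 dB

20.0 dB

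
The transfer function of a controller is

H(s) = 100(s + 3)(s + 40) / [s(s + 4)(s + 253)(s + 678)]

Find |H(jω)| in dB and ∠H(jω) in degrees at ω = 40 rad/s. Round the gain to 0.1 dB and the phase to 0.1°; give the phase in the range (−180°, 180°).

-61.8 dB, -55.9°

At s = jω = j40:
zero (s+3): 3 + j40 → |·| = √(3²+40²) = √1609 ≈ 40.112, ∠ = arctan(40/3) ≈ 85.71°
zero (s+40): 40 + j40 → |·| = √(40²+40²) = √3200 ≈ 56.569, ∠ = arctan(40/40) ≈ 45.00°
pole (s+4): 4 + j40 → |·| = √(4²+40²) = √1616 ≈ 40.2, ∠ = arctan(40/4) ≈ 84.29°
pole (s+253): 253 + j40 → |·| = √(253²+40²) = √65609 ≈ 256.14, ∠ = arctan(40/253) ≈ 8.98°
pole (s+678): 678 + j40 → |·| = √(678²+40²) = √461284 ≈ 679.18, ∠ = arctan(40/678) ≈ 3.38°
pole at origin: |s| = 40, ∠ = 90.00° (in denominator)
|H| = 100 · 2269.1 / 2.7974e+08 ≈ 0.00081115
Gain = 20 log₁₀(0.00081115) ≈ -61.82 dB
∠H = 130.71° − 186.65° = -55.94°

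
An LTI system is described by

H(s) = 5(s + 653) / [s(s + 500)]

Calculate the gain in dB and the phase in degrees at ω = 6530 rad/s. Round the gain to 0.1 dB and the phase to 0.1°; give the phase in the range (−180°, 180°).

-62.3 dB, -91.3°

At s = jω = j6530:
zero (s+653): 653 + j6530 → |·| = √(653²+6530²) = √43067309 ≈ 6562.6, ∠ = arctan(6530/653) ≈ 84.29°
pole (s+500): 500 + j6530 → |·| = √(500²+6530²) = √42890900 ≈ 6549.1, ∠ = arctan(6530/500) ≈ 85.62°
pole at origin: |s| = 6530, ∠ = 90.00° (in denominator)
|H| = 5 · 6562.6 / 4.2766e+07 ≈ 0.00076727
Gain = 20 log₁₀(0.00076727) ≈ -62.30 dB
∠H = 84.29° − 175.62° = -91.33°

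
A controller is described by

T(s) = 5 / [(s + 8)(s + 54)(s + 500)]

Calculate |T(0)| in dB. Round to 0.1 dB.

T(0) = 5 / (8·54·500) ≈ 2.3148e-05
20 log₁₀(2.3148e-05) ≈ -92.71 dB

-92.7 dB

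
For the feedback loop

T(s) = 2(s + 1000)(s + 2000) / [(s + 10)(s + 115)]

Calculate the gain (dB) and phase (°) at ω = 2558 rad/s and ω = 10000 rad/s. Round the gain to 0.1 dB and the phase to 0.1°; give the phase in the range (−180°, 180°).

At s = jω = j2558:
zero (s+1000): 1000 + j2558 → |·| = √(1000²+2558²) = √7543364 ≈ 2746.5, ∠ = arctan(2558/1000) ≈ 68.65°
zero (s+2000): 2000 + j2558 → |·| = √(2000²+2558²) = √10543364 ≈ 3247.1, ∠ = arctan(2558/2000) ≈ 51.98°
pole (s+10): 10 + j2558 → |·| = √(10²+2558²) = √6543464 ≈ 2558, ∠ = arctan(2558/10) ≈ 89.78°
pole (s+115): 115 + j2558 → |·| = √(115²+2558²) = √6556589 ≈ 2560.6, ∠ = arctan(2558/115) ≈ 87.43°
|T| = 2 · 8.9182e+06 / 6.55e+06 ≈ 2.7231
Gain = 20 log₁₀(2.7231) ≈ 8.70 dB
∠T = 120.63° − 177.21° = -56.58°

At s = jω = j10000:
zero (s+1000): 1000 + j10000 → |·| = √(1000²+10000²) = √101000000 ≈ 10050, ∠ = arctan(10000/1000) ≈ 84.29°
zero (s+2000): 2000 + j10000 → |·| = √(2000²+10000²) = √104000000 ≈ 10198, ∠ = arctan(10000/2000) ≈ 78.69°
pole (s+10): 10 + j10000 → |·| = √(10²+10000²) = √100000100 ≈ 10000, ∠ = arctan(10000/10) ≈ 89.94°
pole (s+115): 115 + j10000 → |·| = √(115²+10000²) = √100013225 ≈ 10001, ∠ = arctan(10000/115) ≈ 89.34°
|T| = 2 · 1.0249e+08 / 1.0001e+08 ≈ 2.0496
Gain = 20 log₁₀(2.0496) ≈ 6.23 dB
∠T = 162.98° − 179.28° = -16.30°

ω = 2558: 8.7 dB, -56.6°; ω = 10000: 6.2 dB, -16.3°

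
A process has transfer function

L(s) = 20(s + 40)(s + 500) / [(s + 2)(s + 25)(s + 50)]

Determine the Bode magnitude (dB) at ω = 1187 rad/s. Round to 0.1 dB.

At s = jω = j1187:
zero (s+40): 40 + j1187 → |·| = √(40²+1187²) = √1410569 ≈ 1187.7, ∠ = arctan(1187/40) ≈ 88.07°
zero (s+500): 500 + j1187 → |·| = √(500²+1187²) = √1658969 ≈ 1288, ∠ = arctan(1187/500) ≈ 67.16°
pole (s+2): 2 + j1187 → |·| = √(2²+1187²) = √1408973 ≈ 1187, ∠ = arctan(1187/2) ≈ 89.90°
pole (s+25): 25 + j1187 → |·| = √(25²+1187²) = √1409594 ≈ 1187.3, ∠ = arctan(1187/25) ≈ 88.79°
pole (s+50): 50 + j1187 → |·| = √(50²+1187²) = √1411469 ≈ 1188.1, ∠ = arctan(1187/50) ≈ 87.59°
|L| = 20 · 1.5298e+06 / 1.6744e+09 ≈ 0.018273
Gain = 20 log₁₀(0.018273) ≈ -34.76 dB

-34.8 dB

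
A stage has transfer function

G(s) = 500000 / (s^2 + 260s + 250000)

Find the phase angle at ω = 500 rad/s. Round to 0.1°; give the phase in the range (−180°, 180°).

-90.0°

At s = jω = j500:
quadratic: (j500)² + 260·j500 + 250000 = 0 + j130000 → |·| ≈ 1.3e+05, ∠ ≈ 90.00°
∠G = 0.00° − 90.00° = -90.00°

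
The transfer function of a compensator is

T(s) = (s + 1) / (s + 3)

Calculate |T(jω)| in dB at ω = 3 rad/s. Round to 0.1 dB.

-2.6 dB

Substitute s = j3:
Numerator: (j3) + 1 = 1 + j3
Denominator: (j3) + 3 = 3 + j3
|N| = √(1² + 3²) ≈ 3.1623, ∠N ≈ 71.57°
|D| = √(3² + 3²) ≈ 4.2426, ∠D ≈ 45.00°
|T| = 3.1623 / 4.2426 ≈ 0.74537
Gain = 20 log₁₀(0.74537) ≈ -2.55 dB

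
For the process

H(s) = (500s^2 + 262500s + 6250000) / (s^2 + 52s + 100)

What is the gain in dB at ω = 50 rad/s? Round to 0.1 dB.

Substitute s = j50:
Numerator: 500(j50)^2 + 262500(j50) + 6250000 = 5000000 + j13125000
Denominator: (j50)^2 + 52(j50) + 100 = -2400 + j2600
|N| = √(5000000² + 13125000²) ≈ 1.4045e+07, ∠N ≈ 69.15°
|D| = √(2400² + 2600²) ≈ 3538.4, ∠D ≈ 132.71°
|H| = 1.4045e+07 / 3538.4 ≈ 3969.3
Gain = 20 log₁₀(3969.3) ≈ 71.97 dB

72.0 dB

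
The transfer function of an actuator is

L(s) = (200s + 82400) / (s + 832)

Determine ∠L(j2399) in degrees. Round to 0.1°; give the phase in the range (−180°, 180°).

9.4°

Substitute s = j2399:
Numerator: 200(j2399) + 82400 = 82400 + j479800
Denominator: (j2399) + 832 = 832 + j2399
|N| = √(82400² + 479800²) ≈ 4.8682e+05, ∠N ≈ 80.26°
|D| = √(832² + 2399²) ≈ 2539.2, ∠D ≈ 70.87°
∠L = 80.26° − 70.87° = 9.39°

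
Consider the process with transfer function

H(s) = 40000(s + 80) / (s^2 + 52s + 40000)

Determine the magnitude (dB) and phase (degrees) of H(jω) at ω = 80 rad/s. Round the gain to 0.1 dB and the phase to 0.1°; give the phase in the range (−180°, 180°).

42.5 dB, 37.9°

At s = jω = j80:
zero (s+80): 80 + j80 → |·| = √(80²+80²) = √12800 ≈ 113.14, ∠ = arctan(80/80) ≈ 45.00°
quadratic: (j80)² + 52·j80 + 40000 = 33600 + j4160 → |·| ≈ 33857, ∠ ≈ 7.06°
|H| = 40000 · 113.14 / 33857 ≈ 133.67
Gain = 20 log₁₀(133.67) ≈ 42.52 dB
∠H = 45.00° − 7.06° = 37.94°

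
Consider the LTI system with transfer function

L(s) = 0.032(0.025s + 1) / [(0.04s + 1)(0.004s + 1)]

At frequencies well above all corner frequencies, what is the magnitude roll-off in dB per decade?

Each pole contributes −20 dB/decade at high frequency; each zero contributes +20 dB/decade.
Net: 1 zero(s) − 2 pole(s) → -20 dB/decade.

-20 dB/decade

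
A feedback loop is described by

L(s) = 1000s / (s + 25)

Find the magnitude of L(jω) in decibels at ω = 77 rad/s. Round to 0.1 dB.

At s = jω = j77:
zero at origin: s = j77 → |·| = 77, ∠ = 90.00°
pole (s+25): 25 + j77 → |·| = √(25²+77²) = √6554 ≈ 80.957, ∠ = arctan(77/25) ≈ 72.01°
|L| = 1000 · 77 / 80.957 ≈ 951.12
Gain = 20 log₁₀(951.12) ≈ 59.56 dB

59.6 dB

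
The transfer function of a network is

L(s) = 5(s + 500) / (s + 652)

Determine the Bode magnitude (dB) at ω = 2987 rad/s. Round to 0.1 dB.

At s = jω = j2987:
zero (s+500): 500 + j2987 → |·| = √(500²+2987²) = √9172169 ≈ 3028.6, ∠ = arctan(2987/500) ≈ 80.50°
pole (s+652): 652 + j2987 → |·| = √(652²+2987²) = √9347273 ≈ 3057.3, ∠ = arctan(2987/652) ≈ 77.69°
|L| = 5 · 3028.6 / 3057.3 ≈ 4.9531
Gain = 20 log₁₀(4.9531) ≈ 13.90 dB

13.9 dB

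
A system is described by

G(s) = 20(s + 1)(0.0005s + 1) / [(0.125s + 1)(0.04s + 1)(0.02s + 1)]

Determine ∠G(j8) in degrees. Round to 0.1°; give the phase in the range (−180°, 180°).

At ω = 8 rad/s:
zero (1 + j8·1) = 1 + j8 → |·| ≈ 8.0623, ∠ ≈ 82.87°
zero (1 + j8·0.0005) = 1 + j0.004 → |·| ≈ 1, ∠ ≈ 0.23°
pole (1 + j8·0.125) = 1 + j1 → |·| ≈ 1.4142, ∠ ≈ 45.00°
pole (1 + j8·0.04) = 1 + j0.32 → |·| ≈ 1.05, ∠ ≈ 17.74°
pole (1 + j8·0.02) = 1 + j0.16 → |·| ≈ 1.0127, ∠ ≈ 9.09°
∠G = (82.87° + 0.23°) − (45.00° + 17.74° + 9.09°) = 11.27°

11.3°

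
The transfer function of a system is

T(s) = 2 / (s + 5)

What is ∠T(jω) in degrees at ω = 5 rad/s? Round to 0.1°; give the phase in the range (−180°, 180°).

Substitute s = j5:
Numerator: 2 = 2 + j0
Denominator: (j5) + 5 = 5 + j5
|N| = √(2² + 0²) ≈ 2, ∠N ≈ 0.00°
|D| = √(5² + 5²) ≈ 7.0711, ∠D ≈ 45.00°
∠T = 0.00° − 45.00° = -45.00°

-45.0°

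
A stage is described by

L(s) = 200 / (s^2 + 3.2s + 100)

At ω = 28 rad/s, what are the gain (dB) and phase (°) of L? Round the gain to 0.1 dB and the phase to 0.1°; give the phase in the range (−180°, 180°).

-10.8 dB, -172.5°

At s = jω = j28:
quadratic: (j28)² + 3.2·j28 + 100 = -684 + j89.6 → |·| ≈ 689.84, ∠ ≈ 172.54°
|L| = 200 / 689.84 ≈ 0.28992
Gain = 20 log₁₀(0.28992) ≈ -10.75 dB
∠L = 0.00° − 172.54° = -172.54°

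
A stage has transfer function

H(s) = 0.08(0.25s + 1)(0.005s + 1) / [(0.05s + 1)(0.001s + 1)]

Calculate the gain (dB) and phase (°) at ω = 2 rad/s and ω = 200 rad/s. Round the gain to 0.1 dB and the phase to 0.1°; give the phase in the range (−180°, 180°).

At ω = 2 rad/s:
zero (1 + j2·0.25) = 1 + j0.5 → |·| ≈ 1.118, ∠ ≈ 26.57°
zero (1 + j2·0.005) = 1 + j0.01 → |·| ≈ 1, ∠ ≈ 0.57°
pole (1 + j2·0.05) = 1 + j0.1 → |·| ≈ 1.005, ∠ ≈ 5.71°
pole (1 + j2·0.001) = 1 + j0.002 → |·| ≈ 1, ∠ ≈ 0.11°
|H| = 0.08 · 1.118 · 1 / (1.005 · 1) ≈ 0.088995
Gain = 20 log₁₀(0.088995) ≈ -21.01 dB
∠H = (26.57° + 0.57°) − (5.71° + 0.11°) = 21.32°

At ω = 200 rad/s:
zero (1 + j200·0.25) = 1 + j50 → |·| ≈ 50.01, ∠ ≈ 88.85°
zero (1 + j200·0.005) = 1 + j1 → |·| ≈ 1.4142, ∠ ≈ 45.00°
pole (1 + j200·0.05) = 1 + j10 → |·| ≈ 10.05, ∠ ≈ 84.29°
pole (1 + j200·0.001) = 1 + j0.2 → |·| ≈ 1.0198, ∠ ≈ 11.31°
|H| = 0.08 · 50.01 · 1.4142 / (10.05 · 1.0198) ≈ 0.55205
Gain = 20 log₁₀(0.55205) ≈ -5.16 dB
∠H = (88.85° + 45.00°) − (84.29° + 11.31°) = 38.25°

ω = 2: -21.0 dB, 21.3°; ω = 200: -5.2 dB, 38.3°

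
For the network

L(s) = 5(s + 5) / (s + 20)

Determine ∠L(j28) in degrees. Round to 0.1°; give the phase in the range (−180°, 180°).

At s = jω = j28:
zero (s+5): 5 + j28 → |·| = √(5²+28²) = √809 ≈ 28.443, ∠ = arctan(28/5) ≈ 79.88°
pole (s+20): 20 + j28 → |·| = √(20²+28²) = √1184 ≈ 34.409, ∠ = arctan(28/20) ≈ 54.46°
∠L = 79.88° − 54.46° = 25.42°

25.4°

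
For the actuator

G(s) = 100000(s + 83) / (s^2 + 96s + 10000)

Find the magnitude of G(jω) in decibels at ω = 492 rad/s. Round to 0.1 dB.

At s = jω = j492:
zero (s+83): 83 + j492 → |·| = √(83²+492²) = √248953 ≈ 498.95, ∠ = arctan(492/83) ≈ 80.42°
quadratic: (j492)² + 96·j492 + 10000 = -232064 + j47232 → |·| ≈ 2.3682e+05, ∠ ≈ 168.50°
|G| = 100000 · 498.95 / 2.3682e+05 ≈ 210.69
Gain = 20 log₁₀(210.69) ≈ 46.47 dB

46.5 dB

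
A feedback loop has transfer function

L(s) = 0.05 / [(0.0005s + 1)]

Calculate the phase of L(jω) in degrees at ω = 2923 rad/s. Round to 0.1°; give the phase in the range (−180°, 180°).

-55.6°

At ω = 2923 rad/s:
pole (1 + j2923·0.0005) = 1 + j1.4615 → |·| ≈ 1.7709, ∠ ≈ 55.62°
∠L = (0°) − (55.62°) = -55.62°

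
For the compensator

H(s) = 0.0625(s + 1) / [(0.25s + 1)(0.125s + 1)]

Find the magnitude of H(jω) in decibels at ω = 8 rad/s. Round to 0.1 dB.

-16.0 dB

At ω = 8 rad/s:
zero (1 + j8·1) = 1 + j8 → |·| ≈ 8.0623, ∠ ≈ 82.87°
pole (1 + j8·0.25) = 1 + j2 → |·| ≈ 2.2361, ∠ ≈ 63.43°
pole (1 + j8·0.125) = 1 + j1 → |·| ≈ 1.4142, ∠ ≈ 45.00°
|H| = 0.0625 · 8.0623 / (2.2361 · 1.4142) ≈ 0.15934
Gain = 20 log₁₀(0.15934) ≈ -15.95 dB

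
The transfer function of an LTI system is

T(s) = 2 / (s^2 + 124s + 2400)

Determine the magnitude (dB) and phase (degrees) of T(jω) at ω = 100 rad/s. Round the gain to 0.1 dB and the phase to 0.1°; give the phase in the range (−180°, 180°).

Substitute s = j100:
Numerator: 2 = 2 + j0
Denominator: (j100)^2 + 124(j100) + 2400 = -7600 + j12400
|N| = √(2² + 0²) ≈ 2, ∠N ≈ 0.00°
|D| = √(7600² + 12400²) ≈ 14544, ∠D ≈ 121.50°
|T| = 2 / 14544 ≈ 0.00013751
Gain = 20 log₁₀(0.00013751) ≈ -77.23 dB
∠T = 0.00° − 121.50° = -121.50°

-77.2 dB, -121.5°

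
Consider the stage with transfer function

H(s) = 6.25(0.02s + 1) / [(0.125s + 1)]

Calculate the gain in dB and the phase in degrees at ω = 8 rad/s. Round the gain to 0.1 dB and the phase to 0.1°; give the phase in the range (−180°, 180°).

At ω = 8 rad/s:
zero (1 + j8·0.02) = 1 + j0.16 → |·| ≈ 1.0127, ∠ ≈ 9.09°
pole (1 + j8·0.125) = 1 + j1 → |·| ≈ 1.4142, ∠ ≈ 45.00°
|H| = 6.25 · 1.0127 / (1.4142) ≈ 4.4756
Gain = 20 log₁₀(4.4756) ≈ 13.02 dB
∠H = (9.09°) − (45.00°) = -35.91°

13.0 dB, -35.9°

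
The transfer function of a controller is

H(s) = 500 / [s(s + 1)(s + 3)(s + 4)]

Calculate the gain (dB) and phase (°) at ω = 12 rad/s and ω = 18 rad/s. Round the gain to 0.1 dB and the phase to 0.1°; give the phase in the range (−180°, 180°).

ω = 12: -33.1 dB, 37.2°; ω = 18: -46.8 dB, 25.2°

At s = jω = j12:
pole (s+1): 1 + j12 → |·| = √(1²+12²) = √145 ≈ 12.042, ∠ = arctan(12/1) ≈ 85.24°
pole (s+3): 3 + j12 → |·| = √(3²+12²) = √153 ≈ 12.369, ∠ = arctan(12/3) ≈ 75.96°
pole (s+4): 4 + j12 → |·| = √(4²+12²) = √160 ≈ 12.649, ∠ = arctan(12/4) ≈ 71.57°
pole at origin: |s| = 12, ∠ = 90.00° (in denominator)
|H| = 500 / 22608 ≈ 0.022116
Gain = 20 log₁₀(0.022116) ≈ -33.11 dB
∠H = 0.00° − 322.77° = -322.77° ≡ 37.23° (principal value)

At s = jω = j18:
pole (s+1): 1 + j18 → |·| = √(1²+18²) = √325 ≈ 18.028, ∠ = arctan(18/1) ≈ 86.82°
pole (s+3): 3 + j18 → |·| = √(3²+18²) = √333 ≈ 18.248, ∠ = arctan(18/3) ≈ 80.54°
pole (s+4): 4 + j18 → |·| = √(4²+18²) = √340 ≈ 18.439, ∠ = arctan(18/4) ≈ 77.47°
pole at origin: |s| = 18, ∠ = 90.00° (in denominator)
|H| = 500 / 1.0919e+05 ≈ 0.0045792
Gain = 20 log₁₀(0.0045792) ≈ -46.78 dB
∠H = 0.00° − 334.83° = -334.83° ≡ 25.17° (principal value)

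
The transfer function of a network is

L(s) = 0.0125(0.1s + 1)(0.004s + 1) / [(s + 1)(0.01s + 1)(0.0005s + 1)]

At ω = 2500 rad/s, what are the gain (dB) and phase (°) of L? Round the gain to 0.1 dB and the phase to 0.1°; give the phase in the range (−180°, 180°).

-70.1 dB, -55.0°

At ω = 2500 rad/s:
zero (1 + j2500·0.1) = 1 + j250 → |·| ≈ 250, ∠ ≈ 89.77°
zero (1 + j2500·0.004) = 1 + j10 → |·| ≈ 10.05, ∠ ≈ 84.29°
pole (1 + j2500·1) = 1 + j2500 → |·| ≈ 2500, ∠ ≈ 89.98°
pole (1 + j2500·0.01) = 1 + j25 → |·| ≈ 25.02, ∠ ≈ 87.71°
pole (1 + j2500·0.0005) = 1 + j1.25 → |·| ≈ 1.6008, ∠ ≈ 51.34°
|L| = 0.0125 · 250 · 10.05 / (2500 · 25.02 · 1.6008) ≈ 0.00031365
Gain = 20 log₁₀(0.00031365) ≈ -70.07 dB
∠L = (89.77° + 84.29°) − (89.98° + 87.71° + 51.34°) = -54.97°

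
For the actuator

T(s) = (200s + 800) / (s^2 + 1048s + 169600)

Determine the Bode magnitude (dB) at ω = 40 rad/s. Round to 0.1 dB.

-26.7 dB

Substitute s = j40:
Numerator: 200(j40) + 800 = 800 + j8000
Denominator: (j40)^2 + 1048(j40) + 169600 = 168000 + j41920
|N| = √(800² + 8000²) ≈ 8039.9, ∠N ≈ 84.29°
|D| = √(168000² + 41920²) ≈ 1.7315e+05, ∠D ≈ 14.01°
|T| = 8039.9 / 1.7315e+05 ≈ 0.046433
Gain = 20 log₁₀(0.046433) ≈ -26.66 dB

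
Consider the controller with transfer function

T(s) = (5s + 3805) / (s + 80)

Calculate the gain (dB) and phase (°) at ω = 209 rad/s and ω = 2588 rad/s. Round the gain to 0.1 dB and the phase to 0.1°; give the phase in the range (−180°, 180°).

Substitute s = j209:
Numerator: 5(j209) + 3805 = 3805 + j1045
Denominator: (j209) + 80 = 80 + j209
|N| = √(3805² + 1045²) ≈ 3945.9, ∠N ≈ 15.36°
|D| = √(80² + 209²) ≈ 223.79, ∠D ≈ 69.05°
|T| = 3945.9 / 223.79 ≈ 17.632
Gain = 20 log₁₀(17.632) ≈ 24.93 dB
∠T = 15.36° − 69.05° = -53.69°

Substitute s = j2588:
Numerator: 5(j2588) + 3805 = 3805 + j12940
Denominator: (j2588) + 80 = 80 + j2588
|N| = √(3805² + 12940²) ≈ 13488, ∠N ≈ 73.61°
|D| = √(80² + 2588²) ≈ 2589.2, ∠D ≈ 88.23°
|T| = 13488 / 2589.2 ≈ 5.2093
Gain = 20 log₁₀(5.2093) ≈ 14.34 dB
∠T = 73.61° − 88.23° = -14.62°

ω = 209: 24.9 dB, -53.7°; ω = 2588: 14.3 dB, -14.6°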